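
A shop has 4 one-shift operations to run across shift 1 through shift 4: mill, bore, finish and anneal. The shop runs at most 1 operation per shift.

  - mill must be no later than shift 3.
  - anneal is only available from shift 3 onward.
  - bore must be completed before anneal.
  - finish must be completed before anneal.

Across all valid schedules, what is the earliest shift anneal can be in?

Anneal is available from shift 3.
anneal at shift 4 is achievable: anneal in shift 4; bore in shift 2; mill in shift 1; finish in shift 3.
Nothing earlier works — the capacity limit rule out every shift before shift 4.

shift 4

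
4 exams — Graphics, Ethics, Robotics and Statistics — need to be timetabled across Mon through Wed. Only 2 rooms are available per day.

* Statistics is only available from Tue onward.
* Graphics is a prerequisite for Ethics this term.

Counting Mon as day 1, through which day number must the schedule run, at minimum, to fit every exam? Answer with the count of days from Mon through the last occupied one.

The precedence chain requires at least 2 distinct days.
With at most 2 per day and 4 exams, at least 2 days are needed.
2 works (last occupied day: Tue): for example Graphics in Mon; Robotics in Mon; Statistics in Tue; Ethics in Tue.

2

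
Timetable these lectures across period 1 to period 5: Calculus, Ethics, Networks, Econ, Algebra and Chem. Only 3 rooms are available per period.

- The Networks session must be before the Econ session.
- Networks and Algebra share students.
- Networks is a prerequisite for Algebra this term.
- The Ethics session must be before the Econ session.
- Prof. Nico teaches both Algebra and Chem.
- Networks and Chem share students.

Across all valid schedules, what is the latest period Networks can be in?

Downstream work caps Networks at period 4.
Networks at period 4 is achievable: Algebra -> period 5, Calculus -> period 1, Ethics -> period 1, Econ -> period 5, Networks -> period 4, Chem -> period 1.

period 4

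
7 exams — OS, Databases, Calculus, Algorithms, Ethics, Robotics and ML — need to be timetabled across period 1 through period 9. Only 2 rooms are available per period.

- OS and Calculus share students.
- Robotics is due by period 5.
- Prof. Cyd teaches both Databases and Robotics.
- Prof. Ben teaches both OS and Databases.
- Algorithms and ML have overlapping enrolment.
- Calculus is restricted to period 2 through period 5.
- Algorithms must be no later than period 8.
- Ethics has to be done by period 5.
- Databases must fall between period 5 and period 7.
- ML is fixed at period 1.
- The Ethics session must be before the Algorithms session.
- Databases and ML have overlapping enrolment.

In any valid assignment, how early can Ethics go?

period 1

Ethics's own window allows nothing later than period 5.
Ethics at period 1 is achievable: Ethics -> period 1; Calculus -> period 2; Algorithms -> period 3; ML -> period 1; Databases -> period 5; OS -> period 3; Robotics -> period 2.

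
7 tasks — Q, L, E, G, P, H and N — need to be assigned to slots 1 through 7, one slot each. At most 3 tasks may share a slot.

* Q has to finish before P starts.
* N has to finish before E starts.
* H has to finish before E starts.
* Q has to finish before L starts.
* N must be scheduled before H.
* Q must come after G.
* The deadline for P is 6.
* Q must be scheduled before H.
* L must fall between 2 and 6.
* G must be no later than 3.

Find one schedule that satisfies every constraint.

G in 1; H in 3; L in 3; E in 4; P in 3; N in 1; Q in 2

Checking: N(1) before E(4); G(1) before Q(2); Q(2) before P(3); H(3) before E(4); Q(2) before L(3); Q(2) before H(3); N(1) before H(3); L=3 in [2,6]; P=3 in [1,6]; G=1 in [1,3]; max 3 per slot (cap 3).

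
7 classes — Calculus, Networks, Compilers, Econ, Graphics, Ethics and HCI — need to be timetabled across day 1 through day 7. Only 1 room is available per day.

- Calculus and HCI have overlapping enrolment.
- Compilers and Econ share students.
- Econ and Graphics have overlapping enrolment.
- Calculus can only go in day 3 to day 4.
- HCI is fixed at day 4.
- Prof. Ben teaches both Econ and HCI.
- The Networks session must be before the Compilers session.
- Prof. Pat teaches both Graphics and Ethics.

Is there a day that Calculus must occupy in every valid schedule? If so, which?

Calculus's window is day 3–day 4.
HCI is fixed at day 4, and Calculus can't share a day with HCI.
So Calculus must be day 3.

day 3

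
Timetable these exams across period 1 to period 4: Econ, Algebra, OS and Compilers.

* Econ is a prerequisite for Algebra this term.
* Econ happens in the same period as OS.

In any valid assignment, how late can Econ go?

Downstream work caps Econ at period 3.
Econ at period 3 is achievable: Compilers -> period 1, Econ -> period 3, OS -> period 3, Algebra -> period 4.

period 3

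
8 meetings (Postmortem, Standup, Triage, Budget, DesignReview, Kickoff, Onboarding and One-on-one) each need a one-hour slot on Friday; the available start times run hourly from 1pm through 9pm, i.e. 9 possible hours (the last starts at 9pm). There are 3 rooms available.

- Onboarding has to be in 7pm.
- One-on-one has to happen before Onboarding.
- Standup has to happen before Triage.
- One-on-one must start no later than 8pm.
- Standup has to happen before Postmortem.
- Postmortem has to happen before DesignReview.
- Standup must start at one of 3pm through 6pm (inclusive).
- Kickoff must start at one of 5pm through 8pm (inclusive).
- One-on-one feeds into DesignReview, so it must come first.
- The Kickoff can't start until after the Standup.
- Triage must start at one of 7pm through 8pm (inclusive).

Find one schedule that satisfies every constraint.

DesignReview -> 5pm; Kickoff -> 5pm; Standup -> 3pm; One-on-one -> 1pm; Triage -> 7pm; Onboarding -> 7pm; Postmortem -> 4pm; Budget -> 1pm

Checking: One-on-one(1pm) before Onboarding(7pm); Postmortem(4pm) before DesignReview(5pm); Standup(3pm) before Postmortem(4pm); Standup(3pm) before Kickoff(5pm); Standup(3pm) before Triage(7pm); One-on-one(1pm) before DesignReview(5pm); Standup=3pm in [3pm,6pm]; Onboarding=7pm in [7pm,7pm]; Kickoff=5pm in [5pm,8pm]; One-on-one=1pm in [1pm,8pm]; Triage=7pm in [7pm,8pm]; max 2 per hour (cap 3).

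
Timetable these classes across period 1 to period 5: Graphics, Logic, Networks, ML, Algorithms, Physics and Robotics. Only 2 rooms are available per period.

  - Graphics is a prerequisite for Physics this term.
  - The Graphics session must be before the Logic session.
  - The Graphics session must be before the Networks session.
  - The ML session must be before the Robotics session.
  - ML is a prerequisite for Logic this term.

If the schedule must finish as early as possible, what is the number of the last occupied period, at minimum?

4

The precedence chain requires at least 2 distinct periods.
With at most 2 per period and 7 classes, at least 4 periods are needed.
4 works (last occupied period: period 4): for example Networks=period 2, Logic=period 2, ML=period 1, Algorithms=period 4, Robotics=period 3, Graphics=period 1, Physics=period 3.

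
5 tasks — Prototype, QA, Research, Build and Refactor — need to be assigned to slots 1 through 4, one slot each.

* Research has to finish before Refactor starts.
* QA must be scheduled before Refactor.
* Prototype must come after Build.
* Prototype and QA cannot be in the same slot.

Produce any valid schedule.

QA -> 1; Research -> 1; Refactor -> 2; Prototype -> 2; Build -> 1

Checking: QA(1) before Refactor(2); Research(1) before Refactor(2); Build(1) before Prototype(2); Prototype(2) != QA(1).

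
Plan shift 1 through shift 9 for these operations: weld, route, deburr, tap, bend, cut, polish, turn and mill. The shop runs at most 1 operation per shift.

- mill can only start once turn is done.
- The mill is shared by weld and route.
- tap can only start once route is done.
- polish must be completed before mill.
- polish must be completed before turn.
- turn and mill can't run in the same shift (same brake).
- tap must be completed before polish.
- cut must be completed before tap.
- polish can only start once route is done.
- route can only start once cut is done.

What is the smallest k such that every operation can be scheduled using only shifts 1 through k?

9 shifts

The precedence chain requires at least 6 distinct shifts.
With at most 1 per shift and 9 operations, at least 9 shifts are needed.
9 works (last occupied shift: shift 9): for example route in shift 2; cut in shift 1; turn in shift 5; weld in shift 7; mill in shift 6; bend in shift 9; deburr in shift 8; polish in shift 4; tap in shift 3.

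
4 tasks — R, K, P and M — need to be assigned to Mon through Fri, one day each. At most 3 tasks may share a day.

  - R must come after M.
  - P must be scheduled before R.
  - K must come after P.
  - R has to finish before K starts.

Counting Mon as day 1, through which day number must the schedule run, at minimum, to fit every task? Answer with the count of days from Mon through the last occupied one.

3

The precedence chain requires at least 3 distinct days.
With at most 3 per day and 4 tasks, at least 2 days are needed.
3 works (last occupied day: Wed): for example R -> Tue, M -> Mon, P -> Mon, K -> Wed.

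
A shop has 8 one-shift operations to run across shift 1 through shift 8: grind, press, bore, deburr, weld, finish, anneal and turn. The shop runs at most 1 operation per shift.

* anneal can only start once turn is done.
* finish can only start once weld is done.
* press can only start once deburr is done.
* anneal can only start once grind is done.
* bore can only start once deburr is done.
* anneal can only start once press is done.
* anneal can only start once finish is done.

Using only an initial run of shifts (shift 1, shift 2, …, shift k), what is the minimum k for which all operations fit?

8

The precedence chain requires at least 3 distinct shifts.
With at most 1 per shift and 8 operations, at least 8 shifts are needed.
8 works (last occupied shift: shift 8): for example grind=shift 5, bore=shift 8, press=shift 2, finish=shift 4, turn=shift 6, anneal=shift 7, weld=shift 3, deburr=shift 1.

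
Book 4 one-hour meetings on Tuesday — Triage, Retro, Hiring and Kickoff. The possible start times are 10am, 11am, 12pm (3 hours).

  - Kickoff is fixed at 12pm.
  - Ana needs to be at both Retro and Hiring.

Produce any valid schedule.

Hiring=11am; Retro=10am; Triage=10am; Kickoff=12pm

Checking: Retro(10am) != Hiring(11am); Kickoff=12pm in [12pm,12pm].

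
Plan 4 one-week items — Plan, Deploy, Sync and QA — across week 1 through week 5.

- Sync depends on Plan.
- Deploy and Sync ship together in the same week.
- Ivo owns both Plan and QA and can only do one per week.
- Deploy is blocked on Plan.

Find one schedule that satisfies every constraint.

Sync in week 2, Plan in week 1, Deploy in week 2, QA in week 2

Checking: Plan(week 1) before Sync(week 2); Plan(week 1) before Deploy(week 2); Plan(week 1) != QA(week 2); Deploy = Sync = week 2.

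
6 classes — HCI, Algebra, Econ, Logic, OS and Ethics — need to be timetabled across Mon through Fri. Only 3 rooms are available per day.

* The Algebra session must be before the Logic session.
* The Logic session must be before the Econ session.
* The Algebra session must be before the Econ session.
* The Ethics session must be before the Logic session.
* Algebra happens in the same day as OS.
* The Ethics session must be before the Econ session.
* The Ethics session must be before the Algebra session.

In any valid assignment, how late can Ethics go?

Downstream work caps Ethics at Tue.
Ethics at Tue is achievable: HCI=Mon; Logic=Thu; Econ=Fri; OS=Wed; Ethics=Tue; Algebra=Wed.

Tue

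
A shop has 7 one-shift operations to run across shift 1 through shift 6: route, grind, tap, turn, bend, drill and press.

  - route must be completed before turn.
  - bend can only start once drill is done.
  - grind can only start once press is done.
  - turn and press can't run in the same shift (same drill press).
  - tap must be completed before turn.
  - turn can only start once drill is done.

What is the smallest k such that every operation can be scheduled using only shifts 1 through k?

The precedence chain requires at least 2 distinct shifts.
2 works (last occupied shift: shift 2): for example route in shift 1; press in shift 1; turn in shift 2; tap in shift 1; grind in shift 2; drill in shift 1; bend in shift 2.

2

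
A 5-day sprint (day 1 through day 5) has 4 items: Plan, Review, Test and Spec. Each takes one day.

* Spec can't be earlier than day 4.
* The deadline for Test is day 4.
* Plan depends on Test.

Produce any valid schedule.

Review -> day 1, Plan -> day 2, Test -> day 1, Spec -> day 4

Checking: Test(day 1) before Plan(day 2); Spec=day 4 in [day 4,day 5]; Test=day 1 in [day 1,day 4].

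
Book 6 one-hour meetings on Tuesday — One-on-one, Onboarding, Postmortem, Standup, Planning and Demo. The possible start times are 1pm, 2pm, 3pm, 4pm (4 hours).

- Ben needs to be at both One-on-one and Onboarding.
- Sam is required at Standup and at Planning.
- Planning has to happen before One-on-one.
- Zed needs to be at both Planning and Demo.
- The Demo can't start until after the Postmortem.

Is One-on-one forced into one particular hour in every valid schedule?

One-on-one can be 2pm (e.g. Standup=2pm, Postmortem=1pm, Demo=2pm, One-on-one=2pm, Planning=1pm, Onboarding=1pm) or 3pm (e.g. One-on-one -> 3pm; Demo -> 2pm; Onboarding -> 1pm; Standup -> 2pm; Postmortem -> 1pm; Planning -> 1pm).

No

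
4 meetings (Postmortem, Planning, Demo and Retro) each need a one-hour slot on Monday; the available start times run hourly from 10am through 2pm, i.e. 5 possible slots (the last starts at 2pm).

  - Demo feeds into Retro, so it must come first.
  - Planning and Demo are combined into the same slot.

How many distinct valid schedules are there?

50

Splitting on Postmortem: it can be 10am (10), 11am (10), 12pm (10), 1pm (10), 2pm (10). Listing each branch's schedules as (Planning, Demo, Retro):
Postmortem=10am: (10am,10am,11am) (10am,10am,12pm) (10am,10am,1pm) (10am,10am,2pm) (11am,11am,12pm) (11am,11am,1pm) (11am,11am,2pm) (12pm,12pm,1pm) (12pm,12pm,2pm) (1pm,1pm,2pm) — 10.
Postmortem=11am: (10am,10am,11am) (10am,10am,12pm) (10am,10am,1pm) (10am,10am,2pm) (11am,11am,12pm) (11am,11am,1pm) (11am,11am,2pm) (12pm,12pm,1pm) (12pm,12pm,2pm) (1pm,1pm,2pm) — 10.
Postmortem=12pm: (10am,10am,11am) (10am,10am,12pm) (10am,10am,1pm) (10am,10am,2pm) (11am,11am,12pm) (11am,11am,1pm) (11am,11am,2pm) (12pm,12pm,1pm) (12pm,12pm,2pm) (1pm,1pm,2pm) — 10.
Postmortem=1pm: (10am,10am,11am) (10am,10am,12pm) (10am,10am,1pm) (10am,10am,2pm) (11am,11am,12pm) (11am,11am,1pm) (11am,11am,2pm) (12pm,12pm,1pm) (12pm,12pm,2pm) (1pm,1pm,2pm) — 10.
Postmortem=2pm: (10am,10am,11am) (10am,10am,12pm) (10am,10am,1pm) (10am,10am,2pm) (11am,11am,12pm) (11am,11am,1pm) (11am,11am,2pm) (12pm,12pm,1pm) (12pm,12pm,2pm) (1pm,1pm,2pm) — 10.
Summing: 10 + 10 + 10 + 10 + 10 = 50.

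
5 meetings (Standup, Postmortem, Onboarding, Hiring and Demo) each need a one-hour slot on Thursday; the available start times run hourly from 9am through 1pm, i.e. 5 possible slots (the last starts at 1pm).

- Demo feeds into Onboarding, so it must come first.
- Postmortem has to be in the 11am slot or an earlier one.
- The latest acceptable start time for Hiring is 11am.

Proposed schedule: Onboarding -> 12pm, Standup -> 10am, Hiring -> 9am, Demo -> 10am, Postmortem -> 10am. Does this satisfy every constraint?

The latest acceptable start time for Hiring is 11am — holds.
Demo feeds into Onboarding, so it must come first — holds.
Postmortem has to be in the 11am slot or an earlier one — holds.

Yes, all constraints hold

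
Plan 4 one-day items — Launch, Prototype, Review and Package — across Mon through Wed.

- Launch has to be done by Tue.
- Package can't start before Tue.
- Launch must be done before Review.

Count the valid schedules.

18

Splitting on Launch: it can be Mon (12), Tue (6). Listing each branch's schedules as (Prototype, Review, Package):
Launch=Mon: (Mon,Tue,Tue) (Mon,Tue,Wed) (Mon,Wed,Tue) (Mon,Wed,Wed) (Tue,Tue,Tue) (Tue,Tue,Wed) (Tue,Wed,Tue) (Tue,Wed,Wed) (Wed,Tue,Tue) (Wed,Tue,Wed) (Wed,Wed,Tue) (Wed,Wed,Wed) — 12.
Launch=Tue: (Mon,Wed,Tue) (Mon,Wed,Wed) (Tue,Wed,Tue) (Tue,Wed,Wed) (Wed,Wed,Tue) (Wed,Wed,Wed) — 6.
Summing: 12 + 6 = 18.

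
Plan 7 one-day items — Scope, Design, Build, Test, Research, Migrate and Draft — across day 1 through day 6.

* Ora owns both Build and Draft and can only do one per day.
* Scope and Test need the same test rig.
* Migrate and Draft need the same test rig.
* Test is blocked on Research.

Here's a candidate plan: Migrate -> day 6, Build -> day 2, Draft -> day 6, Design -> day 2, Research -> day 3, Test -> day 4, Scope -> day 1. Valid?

Migrate and Draft need the same test rig — violated.
Ora owns both Build and Draft and can only do one per day — holds.
Test is blocked on Research — holds.
Scope and Test need the same test rig — holds.

Invalid. Migrate and Draft need the same test rig.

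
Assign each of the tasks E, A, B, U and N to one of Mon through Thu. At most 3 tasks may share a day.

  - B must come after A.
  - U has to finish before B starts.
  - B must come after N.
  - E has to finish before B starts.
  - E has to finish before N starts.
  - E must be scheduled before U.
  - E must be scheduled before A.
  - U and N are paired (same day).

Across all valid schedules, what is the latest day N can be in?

Precedence pushes N to at least Tue; downstream work caps N at Wed.
N at Wed is achievable: B in Thu; A in Tue; U in Wed; E in Mon; N in Wed.

Wed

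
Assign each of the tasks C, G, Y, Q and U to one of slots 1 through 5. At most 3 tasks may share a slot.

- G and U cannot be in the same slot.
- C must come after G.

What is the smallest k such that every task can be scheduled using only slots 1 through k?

The precedence chain requires at least 2 distinct slots.
With at most 3 per slot and 5 tasks, at least 2 slots are needed.
2 works (last occupied slot: 2): for example C in 2; G in 1; Q in 1; Y in 1; U in 2.

2 slots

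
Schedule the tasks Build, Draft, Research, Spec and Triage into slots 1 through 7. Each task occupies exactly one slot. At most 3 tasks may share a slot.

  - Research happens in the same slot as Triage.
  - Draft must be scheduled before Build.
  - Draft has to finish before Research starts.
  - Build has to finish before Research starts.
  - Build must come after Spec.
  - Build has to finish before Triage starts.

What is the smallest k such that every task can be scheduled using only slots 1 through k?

The precedence chain requires at least 3 distinct slots.
With at most 3 per slot and 5 tasks, at least 2 slots are needed.
3 works (last occupied slot: 3): for example Draft in 1; Triage in 3; Research in 3; Spec in 1; Build in 2.

3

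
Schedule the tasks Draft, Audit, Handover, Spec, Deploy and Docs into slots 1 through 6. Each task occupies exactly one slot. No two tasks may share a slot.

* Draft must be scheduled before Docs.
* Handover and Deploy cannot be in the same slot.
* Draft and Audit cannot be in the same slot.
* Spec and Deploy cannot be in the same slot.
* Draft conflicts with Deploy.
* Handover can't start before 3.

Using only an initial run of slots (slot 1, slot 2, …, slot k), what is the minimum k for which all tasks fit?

6

The precedence chain requires at least 2 distinct slots.
With at most 1 per slot and 6 tasks, at least 6 slots are needed.
Handover can't be placed before 3, so the schedule must run through at least slot 3.
6 works (last occupied slot: 6): for example Deploy=6; Draft=1; Audit=4; Spec=5; Docs=2; Handover=3.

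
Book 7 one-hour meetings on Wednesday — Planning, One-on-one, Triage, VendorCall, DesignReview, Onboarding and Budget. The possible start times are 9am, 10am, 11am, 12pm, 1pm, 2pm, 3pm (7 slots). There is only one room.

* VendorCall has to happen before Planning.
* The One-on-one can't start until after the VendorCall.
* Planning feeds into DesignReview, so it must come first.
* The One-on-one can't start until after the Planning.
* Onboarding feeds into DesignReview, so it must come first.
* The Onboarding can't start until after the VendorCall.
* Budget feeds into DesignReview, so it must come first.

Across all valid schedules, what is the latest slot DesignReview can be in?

Precedence pushes DesignReview to at least 11am.
DesignReview at 3pm is achievable: One-on-one=11am, Budget=1pm, Onboarding=12pm, Triage=2pm, VendorCall=9am, Planning=10am, DesignReview=3pm.

3pm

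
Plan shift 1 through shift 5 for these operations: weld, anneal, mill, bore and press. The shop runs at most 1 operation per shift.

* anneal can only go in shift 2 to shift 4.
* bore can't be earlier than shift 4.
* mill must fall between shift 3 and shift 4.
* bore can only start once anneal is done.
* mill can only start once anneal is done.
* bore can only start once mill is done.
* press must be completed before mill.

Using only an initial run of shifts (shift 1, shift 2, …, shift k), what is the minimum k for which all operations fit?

5 shifts

The precedence chain requires at least 3 distinct shifts.
With at most 1 per shift and 5 operations, at least 5 shifts are needed.
bore can't be placed before shift 4, so the schedule must run through at least shift 4.
5 works (last occupied shift: shift 5): for example mill -> shift 3, anneal -> shift 2, weld -> shift 5, press -> shift 1, bore -> shift 4.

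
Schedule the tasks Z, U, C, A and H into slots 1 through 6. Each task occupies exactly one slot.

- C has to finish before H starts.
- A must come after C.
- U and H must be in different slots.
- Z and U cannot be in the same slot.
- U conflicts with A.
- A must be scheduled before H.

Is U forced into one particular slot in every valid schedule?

U can be 1 (e.g. H in 3, C in 1, A in 2, U in 1, Z in 2) or 2 (e.g. C -> 1; U -> 2; A -> 3; Z -> 1; H -> 4).

No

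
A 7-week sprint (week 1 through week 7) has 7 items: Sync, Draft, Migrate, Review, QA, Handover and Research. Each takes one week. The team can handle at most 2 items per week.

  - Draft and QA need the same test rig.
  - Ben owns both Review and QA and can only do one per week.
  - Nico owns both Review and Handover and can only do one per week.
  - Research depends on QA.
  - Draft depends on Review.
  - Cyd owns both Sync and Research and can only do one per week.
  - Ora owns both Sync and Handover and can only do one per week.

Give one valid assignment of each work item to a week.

Sync -> week 1; QA -> week 3; Migrate -> week 2; Research -> week 4; Handover -> week 3; Review -> week 1; Draft -> week 2

Checking: Review(week 1) before Draft(week 2); QA(week 3) before Research(week 4); Draft(week 2) != QA(week 3); Review(week 1) != Handover(week 3); Review(week 1) != QA(week 3); Sync(week 1) != Handover(week 3); Sync(week 1) != Research(week 4); max 2 per week (cap 2).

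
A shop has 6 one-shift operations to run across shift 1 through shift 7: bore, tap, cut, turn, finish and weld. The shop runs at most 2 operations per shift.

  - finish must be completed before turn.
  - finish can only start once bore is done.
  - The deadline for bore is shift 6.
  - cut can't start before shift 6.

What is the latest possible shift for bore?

Bore's own window allows nothing later than shift 6; downstream work caps bore at shift 5.
bore at shift 5 is achievable: tap -> shift 1, cut -> shift 6, turn -> shift 7, weld -> shift 1, finish -> shift 6, bore -> shift 5.

shift 5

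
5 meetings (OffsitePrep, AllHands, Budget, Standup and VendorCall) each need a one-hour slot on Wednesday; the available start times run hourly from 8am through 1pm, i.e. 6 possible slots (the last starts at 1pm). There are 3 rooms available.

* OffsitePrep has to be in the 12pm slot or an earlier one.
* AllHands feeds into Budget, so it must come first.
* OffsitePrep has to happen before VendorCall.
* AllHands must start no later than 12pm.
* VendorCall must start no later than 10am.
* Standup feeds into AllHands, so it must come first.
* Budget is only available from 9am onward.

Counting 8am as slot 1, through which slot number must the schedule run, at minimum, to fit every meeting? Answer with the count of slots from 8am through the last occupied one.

3 slots

The precedence chain requires at least 3 distinct slots.
With at most 3 per slot and 5 meetings, at least 2 slots are needed.
3 works (last occupied slot: 10am): for example Standup -> 8am, AllHands -> 9am, OffsitePrep -> 8am, Budget -> 10am, VendorCall -> 9am.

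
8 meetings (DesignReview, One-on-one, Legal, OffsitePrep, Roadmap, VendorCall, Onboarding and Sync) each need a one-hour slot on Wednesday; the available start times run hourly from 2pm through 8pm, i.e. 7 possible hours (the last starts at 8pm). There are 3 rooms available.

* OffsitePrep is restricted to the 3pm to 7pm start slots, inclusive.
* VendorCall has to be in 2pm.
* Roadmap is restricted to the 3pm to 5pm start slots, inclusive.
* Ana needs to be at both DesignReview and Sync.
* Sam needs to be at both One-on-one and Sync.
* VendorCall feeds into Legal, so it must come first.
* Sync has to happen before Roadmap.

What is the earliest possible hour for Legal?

3pm

Precedence pushes Legal to at least 3pm.
Legal at 3pm is achievable: One-on-one in 4pm; Roadmap in 3pm; OffsitePrep in 3pm; Legal in 3pm; DesignReview in 4pm; VendorCall in 2pm; Sync in 2pm; Onboarding in 2pm.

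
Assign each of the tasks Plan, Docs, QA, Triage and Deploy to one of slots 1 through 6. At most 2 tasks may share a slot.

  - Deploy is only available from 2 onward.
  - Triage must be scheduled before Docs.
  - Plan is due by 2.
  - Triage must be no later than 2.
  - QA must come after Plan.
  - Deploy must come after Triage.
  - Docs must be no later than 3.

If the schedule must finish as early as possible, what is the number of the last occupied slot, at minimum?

3

The precedence chain requires at least 2 distinct slots.
With at most 2 per slot and 5 tasks, at least 3 slots are needed.
3 works (last occupied slot: 3): for example Plan in 1; Deploy in 2; QA in 3; Docs in 2; Triage in 1.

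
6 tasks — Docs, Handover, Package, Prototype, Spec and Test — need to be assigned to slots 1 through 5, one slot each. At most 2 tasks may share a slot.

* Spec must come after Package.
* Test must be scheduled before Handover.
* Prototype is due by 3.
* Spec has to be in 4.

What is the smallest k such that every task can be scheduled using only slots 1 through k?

4

The precedence chain requires at least 2 distinct slots.
With at most 2 per slot and 6 tasks, at least 3 slots are needed.
Spec can't be placed before 4, so the schedule must run through at least slot 4.
4 works (last occupied slot: 4): for example Handover in 2; Package in 2; Spec in 4; Test in 1; Prototype in 1; Docs in 3.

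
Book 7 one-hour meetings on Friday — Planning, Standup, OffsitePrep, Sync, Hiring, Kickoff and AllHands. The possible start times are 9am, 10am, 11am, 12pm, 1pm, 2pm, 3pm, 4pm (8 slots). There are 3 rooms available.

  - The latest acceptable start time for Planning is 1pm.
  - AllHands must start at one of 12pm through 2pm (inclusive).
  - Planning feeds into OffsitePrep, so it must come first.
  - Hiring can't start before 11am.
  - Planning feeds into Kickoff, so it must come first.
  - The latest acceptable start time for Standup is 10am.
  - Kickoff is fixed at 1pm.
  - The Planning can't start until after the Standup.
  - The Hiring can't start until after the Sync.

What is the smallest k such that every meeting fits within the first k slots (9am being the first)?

The precedence chain requires at least 3 distinct slots.
With at most 3 per slot and 7 meetings, at least 3 slots are needed.
Kickoff can't be placed before 1pm — that is slot 5 counting from 9am — so the schedule must run through at least 5 slots.
5 works (last occupied slot: 1pm): for example Planning in 10am; Hiring in 11am; Standup in 9am; AllHands in 12pm; Sync in 9am; Kickoff in 1pm; OffsitePrep in 11am.

5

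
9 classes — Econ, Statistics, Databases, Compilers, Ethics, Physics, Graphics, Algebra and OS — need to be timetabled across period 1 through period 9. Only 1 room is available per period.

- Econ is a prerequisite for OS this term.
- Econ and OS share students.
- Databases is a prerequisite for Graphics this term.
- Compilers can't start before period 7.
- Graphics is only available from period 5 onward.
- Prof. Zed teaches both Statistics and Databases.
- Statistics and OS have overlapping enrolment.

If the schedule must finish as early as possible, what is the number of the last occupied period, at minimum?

The precedence chain requires at least 2 distinct periods.
With at most 1 per period and 9 classes, at least 9 periods are needed.
Compilers can't be placed before period 7, so the schedule must run through at least period 7.
9 works (last occupied period: period 9): for example Econ -> period 1; Databases -> period 2; Physics -> period 8; Statistics -> period 4; Algebra -> period 9; OS -> period 3; Ethics -> period 6; Graphics -> period 5; Compilers -> period 7.

period 9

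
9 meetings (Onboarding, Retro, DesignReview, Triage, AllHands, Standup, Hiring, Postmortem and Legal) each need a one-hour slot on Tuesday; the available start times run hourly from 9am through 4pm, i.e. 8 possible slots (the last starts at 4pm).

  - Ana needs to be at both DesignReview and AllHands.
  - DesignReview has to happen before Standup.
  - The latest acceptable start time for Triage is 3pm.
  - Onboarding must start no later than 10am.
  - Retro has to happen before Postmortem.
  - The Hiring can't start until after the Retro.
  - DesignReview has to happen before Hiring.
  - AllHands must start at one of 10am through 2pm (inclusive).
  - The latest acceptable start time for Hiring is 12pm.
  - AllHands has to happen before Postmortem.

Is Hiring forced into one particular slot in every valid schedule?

No

Hiring can be 10am (e.g. AllHands in 10am, Onboarding in 9am, Postmortem in 11am, Standup in 10am, Triage in 9am, Hiring in 10am, Retro in 9am, DesignReview in 9am, Legal in 9am) or 11am (e.g. AllHands -> 10am, Retro -> 9am, Triage -> 9am, Legal -> 9am, Onboarding -> 9am, Standup -> 10am, DesignReview -> 9am, Hiring -> 11am, Postmortem -> 11am).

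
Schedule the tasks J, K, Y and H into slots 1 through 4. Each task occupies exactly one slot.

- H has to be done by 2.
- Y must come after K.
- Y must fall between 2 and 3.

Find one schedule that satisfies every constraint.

H in 1, K in 1, Y in 2, J in 1

Checking: K(1) before Y(2); H=1 in [1,2]; Y=2 in [2,3].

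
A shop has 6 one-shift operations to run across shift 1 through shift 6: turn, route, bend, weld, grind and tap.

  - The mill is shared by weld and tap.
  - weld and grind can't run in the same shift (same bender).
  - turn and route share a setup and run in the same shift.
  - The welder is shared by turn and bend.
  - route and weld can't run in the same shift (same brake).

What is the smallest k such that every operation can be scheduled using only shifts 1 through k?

2

Could 1 shift be enough, i.e. nothing placed later than shift 1? No: grind can't share with weld (shift 1) → nothing is left.
So 1 shift is not enough.
2 works (last occupied shift: shift 2): for example route=shift 1, weld=shift 2, turn=shift 1, tap=shift 1, grind=shift 1, bend=shift 2.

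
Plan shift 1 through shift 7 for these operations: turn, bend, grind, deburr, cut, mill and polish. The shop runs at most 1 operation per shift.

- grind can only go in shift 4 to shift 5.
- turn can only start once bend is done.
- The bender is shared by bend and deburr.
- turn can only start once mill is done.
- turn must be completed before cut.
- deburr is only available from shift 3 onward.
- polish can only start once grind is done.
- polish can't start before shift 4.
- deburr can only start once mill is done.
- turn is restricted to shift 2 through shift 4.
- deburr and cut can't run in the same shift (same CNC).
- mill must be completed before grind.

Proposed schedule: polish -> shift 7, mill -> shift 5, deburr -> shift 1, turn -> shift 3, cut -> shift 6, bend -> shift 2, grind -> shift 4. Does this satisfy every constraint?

No. deburr can only start once mill is done is not satisfied.

turn is restricted to shift 2 through shift 4 — holds.
deburr can only start once mill is done — violated.
deburr and cut can't run in the same shift (same CNC) — holds.
The bender is shared by bend and deburr — holds.
grind can only go in shift 4 to shift 5 — holds.
The shop runs at most 1 operation per shift — holds.
turn can only start once bend is done — holds.
deburr is only available from shift 3 onward — violated.
turn can only start once mill is done — violated.
polish can only start once grind is done — holds.
turn must be completed before cut — holds.
polish can't start before shift 4 — holds.
mill must be completed before grind — violated.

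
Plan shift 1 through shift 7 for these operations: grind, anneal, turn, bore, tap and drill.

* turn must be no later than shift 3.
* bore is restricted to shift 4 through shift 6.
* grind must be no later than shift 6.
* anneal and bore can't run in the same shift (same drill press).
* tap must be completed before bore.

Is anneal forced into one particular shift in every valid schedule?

anneal can be shift 1 (e.g. drill in shift 1; anneal in shift 1; grind in shift 1; bore in shift 4; turn in shift 1; tap in shift 1) or shift 2 (e.g. anneal=shift 2; drill=shift 1; grind=shift 1; tap=shift 1; turn=shift 1; bore=shift 4).

No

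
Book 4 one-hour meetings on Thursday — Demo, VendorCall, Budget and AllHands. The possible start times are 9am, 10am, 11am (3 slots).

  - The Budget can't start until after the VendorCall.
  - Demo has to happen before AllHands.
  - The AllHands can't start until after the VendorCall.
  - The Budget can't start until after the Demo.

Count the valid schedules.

Splitting on Demo: it can be 9am (5), 10am (2). Listing each branch's schedules as (VendorCall, Budget, AllHands):
Demo=9am: (9am,10am,10am) (9am,10am,11am) (9am,11am,10am) (9am,11am,11am) (10am,11am,11am) — 5.
Demo=10am: (9am,11am,11am) (10am,11am,11am) — 2.
Summing: 5 + 2 = 7.

7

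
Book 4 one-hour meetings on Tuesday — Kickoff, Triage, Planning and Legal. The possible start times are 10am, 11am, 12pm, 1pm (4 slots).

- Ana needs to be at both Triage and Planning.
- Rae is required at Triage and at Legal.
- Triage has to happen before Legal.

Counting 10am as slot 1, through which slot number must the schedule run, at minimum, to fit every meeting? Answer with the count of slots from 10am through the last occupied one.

2

The precedence chain requires at least 2 distinct slots.
2 works (last occupied slot: 11am): for example Triage -> 10am; Planning -> 11am; Legal -> 11am; Kickoff -> 10am.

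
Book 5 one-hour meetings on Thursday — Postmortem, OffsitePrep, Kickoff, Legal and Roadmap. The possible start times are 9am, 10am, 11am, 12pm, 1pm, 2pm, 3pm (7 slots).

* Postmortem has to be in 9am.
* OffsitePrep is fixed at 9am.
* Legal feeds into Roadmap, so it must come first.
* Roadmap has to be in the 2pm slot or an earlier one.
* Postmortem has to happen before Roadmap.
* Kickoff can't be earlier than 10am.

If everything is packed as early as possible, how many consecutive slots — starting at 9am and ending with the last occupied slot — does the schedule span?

2

The precedence chain requires at least 2 distinct slots.
2 works (last occupied slot: 10am): for example Legal -> 9am; Roadmap -> 10am; Postmortem -> 9am; OffsitePrep -> 9am; Kickoff -> 10am.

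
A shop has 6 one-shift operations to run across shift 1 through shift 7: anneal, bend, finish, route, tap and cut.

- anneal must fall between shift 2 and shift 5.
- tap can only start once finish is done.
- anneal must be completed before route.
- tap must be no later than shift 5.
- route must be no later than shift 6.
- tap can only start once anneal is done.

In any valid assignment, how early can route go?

shift 3

Precedence pushes route to at least shift 3; route's own window allows nothing later than shift 6.
route at shift 3 is achievable: route -> shift 3, bend -> shift 1, finish -> shift 1, anneal -> shift 2, cut -> shift 1, tap -> shift 3.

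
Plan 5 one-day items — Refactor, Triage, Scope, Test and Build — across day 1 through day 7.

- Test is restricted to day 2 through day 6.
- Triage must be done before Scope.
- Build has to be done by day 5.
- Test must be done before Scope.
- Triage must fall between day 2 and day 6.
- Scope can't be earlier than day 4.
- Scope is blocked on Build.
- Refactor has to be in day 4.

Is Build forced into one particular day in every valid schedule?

No

Build can be day 1 (e.g. Build in day 1; Refactor in day 4; Triage in day 2; Scope in day 4; Test in day 2) or day 2 (e.g. Build in day 2; Triage in day 2; Test in day 2; Scope in day 4; Refactor in day 4).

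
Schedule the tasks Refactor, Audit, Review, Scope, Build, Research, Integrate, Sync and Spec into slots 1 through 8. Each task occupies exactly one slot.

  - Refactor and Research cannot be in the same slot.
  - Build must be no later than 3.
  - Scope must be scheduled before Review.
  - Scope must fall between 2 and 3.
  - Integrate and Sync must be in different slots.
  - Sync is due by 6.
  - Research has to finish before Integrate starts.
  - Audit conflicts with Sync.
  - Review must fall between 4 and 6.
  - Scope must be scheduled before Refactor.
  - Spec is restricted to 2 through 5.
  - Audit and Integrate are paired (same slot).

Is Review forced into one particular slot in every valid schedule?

Review can be 4 (e.g. Integrate -> 2; Audit -> 2; Research -> 1; Sync -> 1; Scope -> 2; Refactor -> 3; Review -> 4; Spec -> 2; Build -> 1) or 5 (e.g. Build in 1, Spec in 2, Refactor in 3, Integrate in 2, Review in 5, Audit in 2, Research in 1, Sync in 1, Scope in 2).

No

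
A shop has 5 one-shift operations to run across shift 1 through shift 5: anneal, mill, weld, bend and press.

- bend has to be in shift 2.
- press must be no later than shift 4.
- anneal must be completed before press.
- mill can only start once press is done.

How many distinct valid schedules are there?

Splitting on anneal: it can be shift 1 (30), shift 2 (15), shift 3 (5). Listing each branch's schedules as (mill, weld, bend, press) by shift number:
anneal=shift 1: (3,1,2,2) (3,2,2,2) (3,3,2,2) (3,4,2,2) (3,5,2,2) (4,1,2,2) (4,1,2,3) (4,2,2,2) (4,2,2,3) (4,3,2,2) (4,3,2,3) (4,4,2,2) (4,4,2,3) (4,5,2,2) (4,5,2,3) (5,1,2,2) (5,1,2,3) (5,1,2,4) (5,2,2,2) (5,2,2,3) (5,2,2,4) (5,3,2,2) (5,3,2,3) (5,3,2,4) (5,4,2,2) (5,4,2,3) (5,4,2,4) (5,5,2,2) (5,5,2,3) (5,5,2,4) — 30.
anneal=shift 2: (4,1,2,3) (4,2,2,3) (4,3,2,3) (4,4,2,3) (4,5,2,3) (5,1,2,3) (5,1,2,4) (5,2,2,3) (5,2,2,4) (5,3,2,3) (5,3,2,4) (5,4,2,3) (5,4,2,4) (5,5,2,3) (5,5,2,4) — 15.
anneal=shift 3: (5,1,2,4) (5,2,2,4) (5,3,2,4) (5,4,2,4) (5,5,2,4) — 5.
Summing: 30 + 15 + 5 = 50.

50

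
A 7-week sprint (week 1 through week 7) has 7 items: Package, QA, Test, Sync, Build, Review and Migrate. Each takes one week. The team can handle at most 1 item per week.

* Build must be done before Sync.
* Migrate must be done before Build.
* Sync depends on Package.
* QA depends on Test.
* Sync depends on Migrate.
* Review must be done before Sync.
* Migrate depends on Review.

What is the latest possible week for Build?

Precedence pushes Build to at least week 3; downstream work caps Build at week 6.
Build at week 6 is achievable: Review -> week 1, Migrate -> week 2, QA -> week 5, Test -> week 4, Build -> week 6, Package -> week 3, Sync -> week 7.

week 6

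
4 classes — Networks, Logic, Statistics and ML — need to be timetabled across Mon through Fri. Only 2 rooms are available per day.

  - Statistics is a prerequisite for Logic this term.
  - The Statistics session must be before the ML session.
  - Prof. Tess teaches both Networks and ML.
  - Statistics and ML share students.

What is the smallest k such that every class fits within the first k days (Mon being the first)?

2 days

The precedence chain requires at least 2 distinct days.
With at most 2 per day and 4 classes, at least 2 days are needed.
2 works (last occupied day: Tue): for example Logic=Tue, ML=Tue, Statistics=Mon, Networks=Mon.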